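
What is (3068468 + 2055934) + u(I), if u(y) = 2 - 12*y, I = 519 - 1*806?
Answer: 5127848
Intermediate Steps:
I = -287 (I = 519 - 806 = -287)
(3068468 + 2055934) + u(I) = (3068468 + 2055934) + (2 - 12*(-287)) = 5124402 + (2 + 3444) = 5124402 + 3446 = 5127848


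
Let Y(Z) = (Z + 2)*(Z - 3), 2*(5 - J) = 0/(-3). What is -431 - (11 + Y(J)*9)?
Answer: -568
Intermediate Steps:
J = 5 (J = 5 - 0/(-3) = 5 - 0*(-1)/3 = 5 - ½*0 = 5 + 0 = 5)
Y(Z) = (-3 + Z)*(2 + Z) (Y(Z) = (2 + Z)*(-3 + Z) = (-3 + Z)*(2 + Z))
-431 - (11 + Y(J)*9) = -431 - (11 + (-6 + 5² - 1*5)*9) = -431 - (11 + (-6 + 25 - 5)*9) = -431 - (11 + 14*9) = -431 - (11 + 126) = -431 - 1*137 = -431 - 137 = -568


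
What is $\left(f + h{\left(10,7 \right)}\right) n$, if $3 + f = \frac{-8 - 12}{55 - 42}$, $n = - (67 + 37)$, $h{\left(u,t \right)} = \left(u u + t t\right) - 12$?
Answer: $-13776$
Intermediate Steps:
$h{\left(u,t \right)} = -12 + t^{2} + u^{2}$ ($h{\left(u,t \right)} = \left(u^{2} + t^{2}\right) - 12 = \left(t^{2} + u^{2}\right) - 12 = -12 + t^{2} + u^{2}$)
$n = -104$ ($n = \left(-1\right) 104 = -104$)
$f = - \frac{59}{13}$ ($f = -3 + \frac{-8 - 12}{55 - 42} = -3 - \frac{20}{13} = - \frac{59}{13} \approx -4.5385$)
$\left(f + h{\left(10,7 \right)}\right) n = \left(- \frac{59}{13} + \left(-12 + 7^{2} + 10^{2}\right)\right) \left(-104\right) = \left(- \frac{59}{13} + \left(-12 + 49 + 100\right)\right) \left(-104\right) = \left(- \frac{59}{13} + 137\right) \left(-104\right) = \frac{1722}{13} \left(-104\right) = -13776$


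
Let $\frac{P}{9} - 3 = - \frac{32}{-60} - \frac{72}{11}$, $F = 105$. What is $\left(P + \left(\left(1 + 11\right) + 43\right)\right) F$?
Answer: $\frac{32214}{11} \approx 2928.5$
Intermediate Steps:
$P = - \frac{1491}{55}$ ($P = 27 + 9 \left(- \frac{32}{-60} - \frac{72}{11}\right) = 27 + 9 \left(\left(-32\right) \left(- \frac{1}{60}\right) - \frac{72}{11}\right) = 27 + 9 \left(\frac{8}{15} - \frac{72}{11}\right) = 27 + 9 \left(- \frac{992}{165}\right) = 27 - \frac{2976}{55} = - \frac{1491}{55} \approx -27.109$)
$\left(P + \left(\left(1 + 11\right) + 43\right)\right) F = \left(- \frac{1491}{55} + \left(\left(1 + 11\right) + 43\right)\right) 105 = \left(- \frac{1491}{55} + \left(12 + 43\right)\right) 105 = \left(- \frac{1491}{55} + 55\right) 105 = \frac{1534}{55} \cdot 105 = \frac{32214}{11}$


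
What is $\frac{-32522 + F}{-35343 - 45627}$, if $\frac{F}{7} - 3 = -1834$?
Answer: $\frac{15113}{26990} \approx 0.55995$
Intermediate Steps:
$F = -12817$ ($F = 21 + 7 \left(-1834\right) = 21 - 12838 = -12817$)
$\frac{-32522 + F}{-35343 - 45627} = \frac{-32522 - 12817}{-35343 - 45627} = - \frac{45339}{-80970} = \left(-45339\right) \left(- \frac{1}{80970}\right) = \frac{15113}{26990}$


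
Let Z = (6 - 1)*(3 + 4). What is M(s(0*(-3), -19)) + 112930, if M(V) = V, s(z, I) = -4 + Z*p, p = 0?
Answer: 112926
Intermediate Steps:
Z = 35 (Z = 5*7 = 35)
s(z, I) = -4 (s(z, I) = -4 + 35*0 = -4 + 0 = -4)
M(s(0*(-3), -19)) + 112930 = -4 + 112930 = 112926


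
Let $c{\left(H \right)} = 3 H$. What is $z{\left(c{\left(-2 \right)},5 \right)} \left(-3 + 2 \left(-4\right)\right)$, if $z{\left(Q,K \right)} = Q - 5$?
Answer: $121$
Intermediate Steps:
$z{\left(Q,K \right)} = -5 + Q$
$z{\left(c{\left(-2 \right)},5 \right)} \left(-3 + 2 \left(-4\right)\right) = \left(-5 + 3 \left(-2\right)\right) \left(-3 + 2 \left(-4\right)\right) = \left(-5 - 6\right) \left(-3 - 8\right) = \left(-11\right) \left(-11\right) = 121$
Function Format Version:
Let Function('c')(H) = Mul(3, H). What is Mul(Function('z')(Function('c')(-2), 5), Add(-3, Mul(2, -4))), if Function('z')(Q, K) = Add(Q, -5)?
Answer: 121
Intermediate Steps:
Function('z')(Q, K) = Add(-5, Q)
Mul(Function('z')(Function('c')(-2), 5), Add(-3, Mul(2, -4))) = Mul(Add(-5, Mul(3, -2)), Add(-3, Mul(2, -4))) = Mul(Add(-5, -6), Add(-3, -8)) = Mul(-11, -11) = 121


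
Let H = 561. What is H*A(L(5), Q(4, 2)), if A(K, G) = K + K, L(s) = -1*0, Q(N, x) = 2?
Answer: 0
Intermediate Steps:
L(s) = 0
A(K, G) = 2*K
H*A(L(5), Q(4, 2)) = 561*(2*0) = 561*0 = 0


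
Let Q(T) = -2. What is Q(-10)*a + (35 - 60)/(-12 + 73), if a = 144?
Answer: -17593/61 ≈ -288.41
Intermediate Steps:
Q(-10)*a + (35 - 60)/(-12 + 73) = -2*144 + (35 - 60)/(-12 + 73) = -288 - 25/61 = -17593/61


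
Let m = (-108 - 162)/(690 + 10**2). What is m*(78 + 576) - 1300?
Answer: -120358/79 ≈ -1523.5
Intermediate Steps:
m = -27/79 (m = -270/(690 + 100) = -270/790 = -270*1/790 = -27/79 ≈ -0.34177)
m*(78 + 576) - 1300 = -27*(78 + 576)/79 - 1300 = -27/79*654 - 1300 = -17658/79 - 1300 = -120358/79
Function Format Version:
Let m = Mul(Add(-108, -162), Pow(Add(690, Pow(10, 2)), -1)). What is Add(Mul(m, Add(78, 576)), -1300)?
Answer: Rational(-120358, 79) ≈ -1523.5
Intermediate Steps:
m = Rational(-27, 79) (m = Mul(-270, Pow(Add(690, 100), -1)) = Mul(-270, Pow(790, -1)) = Mul(-270, Rational(1, 790)) = Rational(-27, 79) ≈ -0.34177)
Add(Mul(m, Add(78, 576)), -1300) = Add(Mul(Rational(-27, 79), Add(78, 576)), -1300) = Add(Mul(Rational(-27, 79), 654), -1300) = Add(Rational(-17658, 79), -1300) = Rational(-120358, 79)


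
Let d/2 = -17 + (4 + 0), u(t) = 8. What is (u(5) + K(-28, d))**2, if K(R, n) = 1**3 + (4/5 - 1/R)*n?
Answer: 793881/4900 ≈ 162.02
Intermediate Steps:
d = -26 (d = 2*(-17 + (4 + 0)) = 2*(-17 + 4) = 2*(-13) = -26)
K(R, n) = 1 + n*(4/5 - 1/R) (K(R, n) = 1 + (4*(1/5) - 1/R)*n = 1 + (4/5 - 1/R)*n = 1 + n*(4/5 - 1/R))
(u(5) + K(-28, d))**2 = (8 + (1 + (4/5)*(-26) - 1*(-26)/(-28)))**2 = (8 + (1 - 104/5 - 1*(-26)*(-1/28)))**2 = (8 + (1 - 104/5 - 13/14))**2 = (8 - 1451/70)**2 = (-891/70)**2 = 793881/4900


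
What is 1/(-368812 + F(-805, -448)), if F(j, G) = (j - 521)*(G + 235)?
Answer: -1/86374 ≈ -1.1578e-5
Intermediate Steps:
F(j, G) = (-521 + j)*(235 + G)
1/(-368812 + F(-805, -448)) = 1/(-368812 + (-122435 - 521*(-448) + 235*(-805) - 448*(-805))) = 1/(-368812 + (-122435 + 233408 - 189175 + 360640)) = 1/(-368812 + 282438) = 1/(-86374) = -1/86374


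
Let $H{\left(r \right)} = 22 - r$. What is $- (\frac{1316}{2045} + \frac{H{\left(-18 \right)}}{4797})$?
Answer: $- \frac{6394652}{9809865} \approx -0.65186$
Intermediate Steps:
$- (\frac{1316}{2045} + \frac{H{\left(-18 \right)}}{4797}) = - (\frac{1316}{2045} + \frac{22 - -18}{4797}) = - (1316 \cdot \frac{1}{2045} + \left(22 + 18\right) \frac{1}{4797}) = - (\frac{1316}{2045} + 40 \cdot \frac{1}{4797}) = - (\frac{1316}{2045} + \frac{40}{4797}) = \left(-1\right) \frac{6394652}{9809865} = - \frac{6394652}{9809865}$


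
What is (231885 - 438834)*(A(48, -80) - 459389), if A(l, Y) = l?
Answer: 95060160609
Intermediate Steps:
(231885 - 438834)*(A(48, -80) - 459389) = (231885 - 438834)*(48 - 459389) = -206949*(-459341) = 95060160609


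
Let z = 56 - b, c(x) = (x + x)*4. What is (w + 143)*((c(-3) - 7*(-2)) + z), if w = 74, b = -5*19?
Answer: 30597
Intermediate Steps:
b = -95
c(x) = 8*x (c(x) = (2*x)*4 = 8*x)
z = 151 (z = 56 - 1*(-95) = 56 + 95 = 151)
(w + 143)*((c(-3) - 7*(-2)) + z) = (74 + 143)*((8*(-3) - 7*(-2)) + 151) = 217*((-24 + 14) + 151) = 217*(-10 + 151) = 217*141 = 30597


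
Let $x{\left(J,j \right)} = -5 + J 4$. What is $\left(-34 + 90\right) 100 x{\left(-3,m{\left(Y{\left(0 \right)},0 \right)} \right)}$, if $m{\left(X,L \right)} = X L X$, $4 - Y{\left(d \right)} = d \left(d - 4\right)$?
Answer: $-95200$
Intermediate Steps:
$Y{\left(d \right)} = 4 - d \left(-4 + d\right)$ ($Y{\left(d \right)} = 4 - d \left(d - 4\right) = 4 - d \left(-4 + d\right)$)
$m{\left(X,L \right)} = L X^{2}$ ($m{\left(X,L \right)} = L X X = L X^{2}$)
$x{\left(J,j \right)} = -5 + 4 J$
$\left(-34 + 90\right) 100 x{\left(-3,m{\left(Y{\left(0 \right)},0 \right)} \right)} = \left(-34 + 90\right) 100 \left(-5 + 4 \left(-3\right)\right) = 56 \cdot 100 \left(-5 - 12\right) = 5600 \left(-17\right) = -95200$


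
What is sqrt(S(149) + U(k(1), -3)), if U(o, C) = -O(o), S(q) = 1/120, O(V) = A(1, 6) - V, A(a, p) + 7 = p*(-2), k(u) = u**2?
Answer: 49*sqrt(30)/60 ≈ 4.4731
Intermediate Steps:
A(a, p) = -7 - 2*p (A(a, p) = -7 + p*(-2) = -7 - 2*p)
O(V) = -19 - V (O(V) = (-7 - 2*6) - V = (-7 - 12) - V = -19 - V)
S(q) = 1/120
U(o, C) = 19 + o (U(o, C) = -(-19 - o) = 19 + o)
sqrt(S(149) + U(k(1), -3)) = sqrt(1/120 + (19 + 1**2)) = sqrt(1/120 + (19 + 1)) = sqrt(1/120 + 20) = sqrt(2401/120) = 49*sqrt(30)/60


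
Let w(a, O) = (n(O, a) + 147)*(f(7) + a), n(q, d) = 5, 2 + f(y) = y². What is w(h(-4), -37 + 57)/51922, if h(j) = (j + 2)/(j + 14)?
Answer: 1368/9985 ≈ 0.13701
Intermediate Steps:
f(y) = -2 + y²
h(j) = (2 + j)/(14 + j)
w(a, O) = 7144 + 152*a (w(a, O) = (5 + 147)*((-2 + 7²) + a) = 152*((-2 + 49) + a) = 152*(47 + a) = 7144 + 152*a)
w(h(-4), -37 + 57)/51922 = (7144 + 152*((2 - 4)/(14 - 4)))/51922 = (7144 + 152*(-2/10))*(1/51922) = (7144 + 152*((⅒)*(-2)))*(1/51922) = (7144 + 152*(-⅕))*(1/51922) = (7144 - 152/5)*(1/51922) = (35568/5)*(1/51922) = 1368/9985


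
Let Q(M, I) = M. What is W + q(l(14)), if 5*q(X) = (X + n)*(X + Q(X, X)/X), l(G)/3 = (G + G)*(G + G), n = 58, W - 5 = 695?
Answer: 1134846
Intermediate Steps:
W = 700 (W = 5 + 695 = 700)
l(G) = 12*G**2 (l(G) = 3*((G + G)*(G + G)) = 3*((2*G)*(2*G)) = 3*(4*G**2) = 12*G**2)
q(X) = (1 + X)*(58 + X)/5 (q(X) = ((X + 58)*(X + X/X))/5 = ((58 + X)*(X + 1))/5 = ((58 + X)*(1 + X))/5 = ((1 + X)*(58 + X))/5 = (1 + X)*(58 + X)/5)
W + q(l(14)) = 700 + (58/5 + (12*14**2)*(59 + 12*14**2)/5) = 700 + (58/5 + (12*196)*(59 + 12*196)/5) = 700 + (58/5 + (1/5)*2352*(59 + 2352)) = 700 + (58/5 + (1/5)*2352*2411) = 700 + (58/5 + 5670672/5) = 700 + 1134146 = 1134846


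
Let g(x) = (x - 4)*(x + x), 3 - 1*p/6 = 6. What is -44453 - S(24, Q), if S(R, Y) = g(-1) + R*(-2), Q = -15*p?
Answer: -44415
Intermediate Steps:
p = -18 (p = 18 - 6*6 = 18 - 36 = -18)
Q = 270 (Q = -15*(-18) = 270)
g(x) = 2*x*(-4 + x) (g(x) = (-4 + x)*(2*x) = 2*x*(-4 + x))
S(R, Y) = 10 - 2*R (S(R, Y) = 2*(-1)*(-4 - 1) + R*(-2) = 2*(-1)*(-5) - 2*R = 10 - 2*R)
-44453 - S(24, Q) = -44453 - (10 - 2*24) = -44453 - (10 - 48) = -44453 - 1*(-38) = -44453 + 38 = -44415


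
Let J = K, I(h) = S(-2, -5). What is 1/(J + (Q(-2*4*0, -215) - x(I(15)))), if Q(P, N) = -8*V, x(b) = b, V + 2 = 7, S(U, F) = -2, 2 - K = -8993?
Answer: 1/8957 ≈ 0.00011164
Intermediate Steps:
K = 8995 (K = 2 - 1*(-8993) = 2 + 8993 = 8995)
I(h) = -2
V = 5 (V = -2 + 7 = 5)
J = 8995
Q(P, N) = -40 (Q(P, N) = -8*5 = -40)
1/(J + (Q(-2*4*0, -215) - x(I(15)))) = 1/(8995 + (-40 - 1*(-2))) = 1/(8995 + (-40 + 2)) = 1/(8995 - 38) = 1/8957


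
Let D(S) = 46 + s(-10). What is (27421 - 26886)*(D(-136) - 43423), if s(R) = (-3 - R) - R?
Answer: -23197600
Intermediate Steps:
s(R) = -3 - 2*R
D(S) = 63 (D(S) = 46 + (-3 - 2*(-10)) = 46 + (-3 + 20) = 46 + 17 = 63)
(27421 - 26886)*(D(-136) - 43423) = (27421 - 26886)*(63 - 43423) = 535*(-43360) = -23197600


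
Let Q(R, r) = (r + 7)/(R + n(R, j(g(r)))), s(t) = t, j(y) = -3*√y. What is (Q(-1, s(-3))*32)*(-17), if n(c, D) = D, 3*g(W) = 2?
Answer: -2176/5 + 2176*√6/5 ≈ 630.82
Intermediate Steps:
g(W) = ⅔ (g(W) = (⅓)*2 = ⅔)
Q(R, r) = (7 + r)/(R - √6) (Q(R, r) = (r + 7)/(R - √6) = (7 + r)/(R - √6))
(Q(-1, s(-3))*32)*(-17) = (((7 - 3)/(-1 - √6))*32)*(-17) = ((4/(-1 - √6))*32)*(-17) = (128/(-1 - √6))*(-17) = -2176/(-1 - √6)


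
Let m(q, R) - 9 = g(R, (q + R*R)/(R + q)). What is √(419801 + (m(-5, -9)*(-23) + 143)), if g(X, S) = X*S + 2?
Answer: √20509797/7 ≈ 646.97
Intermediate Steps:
g(X, S) = 2 + S*X (g(X, S) = S*X + 2 = 2 + S*X)
m(q, R) = 11 + R*(q + R²)/(R + q) (m(q, R) = 9 + (2 + ((q + R*R)/(R + q))*R) = 9 + (2 + ((q + R²)/(R + q))*R) = 9 + (2 + R*(q + R²)/(R + q)) = 11 + R*(q + R²)/(R + q))
√(419801 + (m(-5, -9)*(-23) + 143)) = √(419801 + (((11*(-9) + 11*(-5) - 9*(-5 + (-9)²))/(-9 - 5))*(-23) + 143)) = √(419801 + (((-99 - 55 - 9*(-5 + 81))/(-14))*(-23) + 143)) = √(419801 + (-(-99 - 55 - 9*76)/14*(-23) + 143)) = √(419801 + (-(-99 - 55 - 684)/14*(-23) + 143)) = √(419801 + (-1/14*(-838)*(-23) + 143)) = √(419801 + ((419/7)*(-23) + 143)) = √(419801 + (-9637/7 + 143)) = √(419801 - 8636/7) = √(2929971/7) = √20509797/7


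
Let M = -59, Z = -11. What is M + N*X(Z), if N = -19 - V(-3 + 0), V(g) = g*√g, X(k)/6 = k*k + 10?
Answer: -14993 + 2358*I*√3 ≈ -14993.0 + 4084.2*I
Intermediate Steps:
X(k) = 60 + 6*k² (X(k) = 6*(k*k + 10) = 6*(k² + 10) = 6*(10 + k²) = 60 + 6*k²)
V(g) = g^(3/2)
N = -19 + 3*I*√3 (N = -19 - (-3 + 0)^(3/2) = -19 - (-3)^(3/2) = -19 - (-3)*I*√3 = -19 + 3*I*√3 ≈ -19.0 + 5.1962*I)
M + N*X(Z) = -59 + (-19 + 3*I*√3)*(60 + 6*(-11)²) = -59 + (-19 + 3*I*√3)*(60 + 6*121) = -59 + (-19 + 3*I*√3)*(60 + 726) = -59 + (-19 + 3*I*√3)*786 = -59 + (-14934 + 2358*I*√3) = -14993 + 2358*I*√3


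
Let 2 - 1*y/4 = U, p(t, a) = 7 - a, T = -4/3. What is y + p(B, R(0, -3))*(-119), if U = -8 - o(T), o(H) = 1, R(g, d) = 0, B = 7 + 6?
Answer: -789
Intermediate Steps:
B = 13
T = -4/3 (T = -4*⅓ = -4/3 ≈ -1.3333)
U = -9 (U = -8 - 1*1 = -8 - 1 = -9)
y = 44 (y = 8 - 4*(-9) = 8 + 36 = 44)
y + p(B, R(0, -3))*(-119) = 44 + (7 - 1*0)*(-119) = 44 + (7 + 0)*(-119) = 44 + 7*(-119) = 44 - 833 = -789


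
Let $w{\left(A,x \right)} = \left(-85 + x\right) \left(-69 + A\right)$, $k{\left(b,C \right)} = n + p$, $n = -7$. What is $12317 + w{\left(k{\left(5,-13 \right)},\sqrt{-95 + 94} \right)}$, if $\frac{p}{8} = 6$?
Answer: $14697 - 28 i \approx 14697.0 - 28.0 i$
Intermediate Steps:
$p = 48$ ($p = 8 \cdot 6 = 48$)
$k{\left(b,C \right)} = 41$ ($k{\left(b,C \right)} = -7 + 48 = 41$)
$12317 + w{\left(k{\left(5,-13 \right)},\sqrt{-95 + 94} \right)} = 12317 + \left(5865 - 3485 - 69 \sqrt{-95 + 94} + 41 \sqrt{-95 + 94}\right) = 12317 + \left(5865 - 3485 - 69 \sqrt{-1} + 41 \sqrt{-1}\right) = 12317 + \left(5865 - 3485 - 69 i + 41 i\right) = 12317 + \left(2380 - 28 i\right) = 14697 - 28 i$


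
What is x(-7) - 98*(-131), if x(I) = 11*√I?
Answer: 12838 + 11*I*√7 ≈ 12838.0 + 29.103*I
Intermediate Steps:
x(-7) - 98*(-131) = 11*√(-7) - 98*(-131) = 11*(I*√7) + 12838 = 11*I*√7 + 12838 = 12838 + 11*I*√7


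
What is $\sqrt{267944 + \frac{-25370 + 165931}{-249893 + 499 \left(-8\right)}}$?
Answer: $\frac{\sqrt{17270989672749915}}{253885} \approx 517.63$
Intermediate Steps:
$\sqrt{267944 + \frac{-25370 + 165931}{-249893 + 499 \left(-8\right)}} = \sqrt{267944 + \frac{140561}{-249893 - 3992}} = \sqrt{267944 + \frac{140561}{-253885}} = \sqrt{267944 + 140561 \left(- \frac{1}{253885}\right)} = \sqrt{267944 - \frac{140561}{253885}} = \sqrt{\frac{68026821879}{253885}} = \frac{\sqrt{17270989672749915}}{253885}$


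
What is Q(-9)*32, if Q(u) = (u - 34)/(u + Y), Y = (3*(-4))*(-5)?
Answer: -1376/51 ≈ -26.980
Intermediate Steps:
Y = 60 (Y = -12*(-5) = 60)
Q(u) = (-34 + u)/(60 + u) (Q(u) = (u - 34)/(u + 60) = (-34 + u)/(60 + u))
Q(-9)*32 = ((-34 - 9)/(60 - 9))*32 = (-43/51)*32 = ((1/51)*(-43))*32 = -43/51*32 = -1376/51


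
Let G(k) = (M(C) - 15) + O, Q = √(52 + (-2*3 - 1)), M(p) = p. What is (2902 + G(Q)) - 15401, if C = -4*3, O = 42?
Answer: -12484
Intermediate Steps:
C = -12
Q = 3*√5 (Q = √(52 + (-6 - 1)) = √(52 - 7) = √45 = 3*√5 ≈ 6.7082)
G(k) = 15 (G(k) = (-12 - 15) + 42 = -27 + 42 = 15)
(2902 + G(Q)) - 15401 = (2902 + 15) - 15401 = 2917 - 15401 = -12484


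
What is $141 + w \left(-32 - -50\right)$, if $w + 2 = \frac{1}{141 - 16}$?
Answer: $\frac{13143}{125} \approx 105.14$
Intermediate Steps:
$w = - \frac{249}{125}$ ($w = -2 + \frac{1}{141 - 16} = -2 + \frac{1}{125} = - \frac{249}{125} \approx -1.992$)
$141 + w \left(-32 - -50\right) = 141 - \frac{249 \left(-32 - -50\right)}{125} = 141 - \frac{249 \left(-32 + 50\right)}{125} = 141 - \frac{4482}{125} = \frac{13143}{125}$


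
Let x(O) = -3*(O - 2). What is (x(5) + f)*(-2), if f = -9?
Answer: 36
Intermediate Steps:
x(O) = 6 - 3*O (x(O) = -3*(-2 + O) = 6 - 3*O)
(x(5) + f)*(-2) = ((6 - 3*5) - 9)*(-2) = ((6 - 15) - 9)*(-2) = (-9 - 9)*(-2) = -18*(-2) = 36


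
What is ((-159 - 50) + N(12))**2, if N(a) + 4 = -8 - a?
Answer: 54289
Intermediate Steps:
N(a) = -12 - a (N(a) = -4 + (-8 - a) = -12 - a)
((-159 - 50) + N(12))**2 = ((-159 - 50) + (-12 - 1*12))**2 = (-209 + (-12 - 12))**2 = (-209 - 24)**2 = (-233)**2 = 54289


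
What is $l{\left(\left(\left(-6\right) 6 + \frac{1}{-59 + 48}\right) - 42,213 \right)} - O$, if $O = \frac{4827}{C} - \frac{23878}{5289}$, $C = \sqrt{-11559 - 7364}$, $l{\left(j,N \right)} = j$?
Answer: $- \frac{4280593}{58179} + \frac{4827 i \sqrt{18923}}{18923} \approx -73.576 + 35.09 i$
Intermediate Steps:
$C = i \sqrt{18923}$ ($C = \sqrt{-18923} = i \sqrt{18923} \approx 137.56 i$)
$O = - \frac{23878}{5289} - \frac{4827 i \sqrt{18923}}{18923}$ ($O = \frac{4827}{i \sqrt{18923}} - \frac{23878}{5289} = 4827 \left(- \frac{i \sqrt{18923}}{18923}\right) - \frac{23878}{5289} = - \frac{4827 i \sqrt{18923}}{18923} - \frac{23878}{5289} = - \frac{23878}{5289} - \frac{4827 i \sqrt{18923}}{18923} \approx -4.5147 - 35.09 i$)
$l{\left(\left(\left(-6\right) 6 + \frac{1}{-59 + 48}\right) - 42,213 \right)} - O = \left(\left(\left(-6\right) 6 + \frac{1}{-59 + 48}\right) - 42\right) - \left(- \frac{23878}{5289} - \frac{4827 i \sqrt{18923}}{18923}\right) = \left(\left(-36 + \frac{1}{-11}\right) - 42\right) + \left(\frac{23878}{5289} + \frac{4827 i \sqrt{18923}}{18923}\right) = \left(\left(-36 - \frac{1}{11}\right) - 42\right) + \left(\frac{23878}{5289} + \frac{4827 i \sqrt{18923}}{18923}\right) = \left(- \frac{397}{11} - 42\right) + \left(\frac{23878}{5289} + \frac{4827 i \sqrt{18923}}{18923}\right) = - \frac{859}{11} + \left(\frac{23878}{5289} + \frac{4827 i \sqrt{18923}}{18923}\right) = - \frac{4280593}{58179} + \frac{4827 i \sqrt{18923}}{18923}$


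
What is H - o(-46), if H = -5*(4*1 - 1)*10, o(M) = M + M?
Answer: -58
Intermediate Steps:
o(M) = 2*M
H = -150 (H = -5*(4 - 1)*10 = -5*3*10 = -15*10 = -150)
H - o(-46) = -150 - 2*(-46) = -150 - 1*(-92) = -150 + 92 = -58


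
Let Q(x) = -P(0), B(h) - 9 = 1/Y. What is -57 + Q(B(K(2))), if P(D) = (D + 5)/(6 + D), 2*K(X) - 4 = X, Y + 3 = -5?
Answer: -347/6 ≈ -57.833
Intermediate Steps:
Y = -8 (Y = -3 - 5 = -8)
K(X) = 2 + X/2
B(h) = 71/8 (B(h) = 9 + 1/(-8) = 9 - ⅛ = 71/8)
P(D) = (5 + D)/(6 + D)
Q(x) = -⅚ (Q(x) = -(5 + 0)/(6 + 0) = -5/6 = -1*⅚ = -⅚)
-57 + Q(B(K(2))) = -57 - ⅚ = -347/6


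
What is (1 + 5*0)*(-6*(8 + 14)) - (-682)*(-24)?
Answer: -16500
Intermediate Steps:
(1 + 5*0)*(-6*(8 + 14)) - (-682)*(-24) = (1 + 0)*(-6*22) - 1*16368 = 1*(-132) - 16368 = -132 - 16368 = -16500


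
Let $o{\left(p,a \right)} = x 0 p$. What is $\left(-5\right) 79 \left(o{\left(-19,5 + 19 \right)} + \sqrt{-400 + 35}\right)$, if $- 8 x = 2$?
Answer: $- 395 i \sqrt{365} \approx - 7546.5 i$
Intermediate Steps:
$x = - \frac{1}{4}$ ($x = \left(- \frac{1}{8}\right) 2 = - \frac{1}{4} \approx -0.25$)
$o{\left(p,a \right)} = 0$ ($o{\left(p,a \right)} = \left(- \frac{1}{4}\right) 0 p = 0 p = 0$)
$\left(-5\right) 79 \left(o{\left(-19,5 + 19 \right)} + \sqrt{-400 + 35}\right) = \left(-5\right) 79 \left(0 + \sqrt{-400 + 35}\right) = - 395 \left(0 + \sqrt{-365}\right) = - 395 \left(0 + i \sqrt{365}\right) = - 395 i \sqrt{365}$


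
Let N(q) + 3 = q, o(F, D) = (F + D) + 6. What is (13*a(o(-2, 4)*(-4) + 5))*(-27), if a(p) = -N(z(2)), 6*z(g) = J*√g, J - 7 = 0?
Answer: -1053 + 819*√2/2 ≈ -473.88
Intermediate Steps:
J = 7 (J = 7 + 0 = 7)
o(F, D) = 6 + D + F (o(F, D) = (D + F) + 6 = 6 + D + F)
z(g) = 7*√g/6 (z(g) = (7*√g)/6 = 7*√g/6)
N(q) = -3 + q
a(p) = 3 - 7*√2/6 (a(p) = -(-3 + 7*√2/6) = 3 - 7*√2/6)
(13*a(o(-2, 4)*(-4) + 5))*(-27) = (13*(3 - 7*√2/6))*(-27) = (39 - 91*√2/6)*(-27) = -1053 + 819*√2/2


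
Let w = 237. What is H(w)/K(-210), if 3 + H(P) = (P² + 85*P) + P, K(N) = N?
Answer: -12758/35 ≈ -364.51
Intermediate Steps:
H(P) = -3 + P² + 86*P (H(P) = -3 + ((P² + 85*P) + P) = -3 + (P² + 86*P) = -3 + P² + 86*P)
H(w)/K(-210) = (-3 + 237² + 86*237)/(-210) = (-3 + 56169 + 20382)*(-1/210) = 76548*(-1/210) = -12758/35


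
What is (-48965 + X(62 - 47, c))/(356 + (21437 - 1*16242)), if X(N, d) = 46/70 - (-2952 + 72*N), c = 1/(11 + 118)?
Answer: -1648232/194285 ≈ -8.4836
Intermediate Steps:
c = 1/129 ≈ 0.0077519
X(N, d) = 103343/35 - 72*N (X(N, d) = 46*(1/70) - 72*(-41 + N) = 23/35 + (2952 - 72*N) = 103343/35 - 72*N)
(-48965 + X(62 - 47, c))/(356 + (21437 - 1*16242)) = (-48965 + (103343/35 - 72*(62 - 47)))/(356 + (21437 - 1*16242)) = (-48965 + (103343/35 - 72*15))/(356 + (21437 - 16242)) = (-48965 + (103343/35 - 1080))/(356 + 5195) = (-48965 + 65543/35)/5551 = -1648232/35*1/5551 = -1648232/194285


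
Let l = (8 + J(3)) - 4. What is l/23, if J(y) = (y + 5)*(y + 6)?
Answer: 76/23 ≈ 3.3043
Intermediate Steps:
J(y) = (5 + y)*(6 + y)
l = 76 (l = (8 + (30 + 3² + 11*3)) - 4 = (8 + (30 + 9 + 33)) - 4 = (8 + 72) - 4 = 80 - 4 = 76)
l/23 = 76/23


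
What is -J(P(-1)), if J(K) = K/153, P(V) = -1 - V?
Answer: 0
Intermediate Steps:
J(K) = K/153 (J(K) = K*(1/153) = K/153)
-J(P(-1)) = -(-1 - 1*(-1))/153 = -(-1 + 1)/153 = -0/153 = -1*0 = 0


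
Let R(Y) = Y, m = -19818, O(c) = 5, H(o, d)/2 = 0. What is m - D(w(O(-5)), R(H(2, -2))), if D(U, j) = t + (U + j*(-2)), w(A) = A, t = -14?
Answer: -19809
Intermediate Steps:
H(o, d) = 0 (H(o, d) = 2*0 = 0)
D(U, j) = -14 + U - 2*j (D(U, j) = -14 + (U + j*(-2)) = -14 + (U - 2*j) = -14 + U - 2*j)
m - D(w(O(-5)), R(H(2, -2))) = -19818 - (-14 + 5 - 2*0) = -19818 - (-14 + 5 + 0) = -19818 - 1*(-9) = -19818 + 9 = -19809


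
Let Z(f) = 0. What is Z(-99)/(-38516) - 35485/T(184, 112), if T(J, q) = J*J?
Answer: -35485/33856 ≈ -1.0481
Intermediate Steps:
T(J, q) = J**2
Z(-99)/(-38516) - 35485/T(184, 112) = 0/(-38516) - 35485/(184**2) = 0*(-1/38516) - 35485/33856 = 0 - 35485*1/33856 = 0 - 35485/33856 = -35485/33856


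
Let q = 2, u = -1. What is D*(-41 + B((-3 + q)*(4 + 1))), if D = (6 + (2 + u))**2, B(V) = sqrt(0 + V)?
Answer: -2009 + 49*I*sqrt(5) ≈ -2009.0 + 109.57*I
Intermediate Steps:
B(V) = sqrt(V)
D = 49 (D = (6 + (2 - 1))**2 = (6 + 1)**2 = 7**2 = 49)
D*(-41 + B((-3 + q)*(4 + 1))) = 49*(-41 + sqrt((-3 + 2)*(4 + 1))) = 49*(-41 + sqrt(-1*5)) = 49*(-41 + sqrt(-5)) = 49*(-41 + I*sqrt(5)) = -2009 + 49*I*sqrt(5)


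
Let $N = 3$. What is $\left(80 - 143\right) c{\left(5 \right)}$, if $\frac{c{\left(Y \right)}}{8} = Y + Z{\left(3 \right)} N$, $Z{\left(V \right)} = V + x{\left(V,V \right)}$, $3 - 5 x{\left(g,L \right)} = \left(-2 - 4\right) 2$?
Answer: $-11592$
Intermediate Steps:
$x{\left(g,L \right)} = 3$ ($x{\left(g,L \right)} = \frac{3}{5} - \frac{\left(-2 - 4\right) 2}{5} = \frac{3}{5} - \frac{\left(-6\right) 2}{5} = \frac{3}{5} - - \frac{12}{5} = \frac{3}{5} + \frac{12}{5} = 3$)
$Z{\left(V \right)} = 3 + V$ ($Z{\left(V \right)} = V + 3 = 3 + V$)
$c{\left(Y \right)} = 144 + 8 Y$ ($c{\left(Y \right)} = 8 \left(Y + \left(3 + 3\right) 3\right) = 8 \left(Y + 6 \cdot 3\right) = 8 \left(Y + 18\right) = 8 \left(18 + Y\right) = 144 + 8 Y$)
$\left(80 - 143\right) c{\left(5 \right)} = \left(80 - 143\right) \left(144 + 8 \cdot 5\right) = - 63 \left(144 + 40\right) = \left(-63\right) 184 = -11592$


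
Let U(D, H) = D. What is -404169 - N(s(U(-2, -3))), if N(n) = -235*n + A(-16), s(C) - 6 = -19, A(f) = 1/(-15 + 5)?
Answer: -4072239/10 ≈ -4.0722e+5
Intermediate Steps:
A(f) = -⅒ (A(f) = 1/(-10) = -⅒)
s(C) = -13 (s(C) = 6 - 19 = -13)
N(n) = -⅒ - 235*n (N(n) = -235*n - ⅒ = -⅒ - 235*n)
-404169 - N(s(U(-2, -3))) = -404169 - (-⅒ - 235*(-13)) = -404169 - (-⅒ + 3055) = -404169 - 1*30549/10 = -404169 - 30549/10 = -4072239/10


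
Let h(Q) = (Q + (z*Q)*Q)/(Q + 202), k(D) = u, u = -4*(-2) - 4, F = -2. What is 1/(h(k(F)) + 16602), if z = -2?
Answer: 103/1709992 ≈ 6.0234e-5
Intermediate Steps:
u = 4 (u = 8 - 4 = 4)
k(D) = 4
h(Q) = (Q - 2*Q²)/(202 + Q) (h(Q) = (Q + (-2*Q)*Q)/(Q + 202) = (Q - 2*Q²)/(202 + Q))
1/(h(k(F)) + 16602) = 1/(4*(1 - 2*4)/(202 + 4) + 16602) = 1/(4*(1 - 8)/206 + 16602) = 1/(4*(1/206)*(-7) + 16602) = 1/(-14/103 + 16602) = 1/(1709992/103) = 103/1709992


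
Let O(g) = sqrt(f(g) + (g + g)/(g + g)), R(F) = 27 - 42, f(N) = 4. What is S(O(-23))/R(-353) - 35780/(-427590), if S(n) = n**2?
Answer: -10675/42759 ≈ -0.24966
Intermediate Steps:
R(F) = -15
O(g) = sqrt(5) (O(g) = sqrt(4 + (g + g)/(g + g)) = sqrt(4 + (2*g)/((2*g))) = sqrt(4 + (2*g)*(1/(2*g))) = sqrt(4 + 1) = sqrt(5))
S(O(-23))/R(-353) - 35780/(-427590) = (sqrt(5))**2/(-15) - 35780/(-427590) = 5*(-1/15) - 35780*(-1/427590) = -1/3 + 3578/42759 = -10675/42759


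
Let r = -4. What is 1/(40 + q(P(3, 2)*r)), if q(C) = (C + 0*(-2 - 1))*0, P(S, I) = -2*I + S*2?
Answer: 1/40 ≈ 0.025000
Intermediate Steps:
P(S, I) = -2*I + 2*S
q(C) = 0 (q(C) = (C + 0*(-3))*0 = (C + 0)*0 = C*0 = 0)
1/(40 + q(P(3, 2)*r)) = 1/(40 + 0) = 1/40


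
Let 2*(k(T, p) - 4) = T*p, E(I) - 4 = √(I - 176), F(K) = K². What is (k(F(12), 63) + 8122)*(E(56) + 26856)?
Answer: 340101320 + 25324*I*√30 ≈ 3.401e+8 + 1.3871e+5*I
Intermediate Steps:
E(I) = 4 + √(-176 + I) (E(I) = 4 + √(I - 176) = 4 + √(-176 + I))
k(T, p) = 4 + T*p/2 (k(T, p) = 4 + (T*p)/2 = 4 + T*p/2)
(k(F(12), 63) + 8122)*(E(56) + 26856) = ((4 + (½)*12²*63) + 8122)*((4 + √(-176 + 56)) + 26856) = ((4 + (½)*144*63) + 8122)*((4 + √(-120)) + 26856) = ((4 + 4536) + 8122)*((4 + 2*I*√30) + 26856) = (4540 + 8122)*(26860 + 2*I*√30) = 12662*(26860 + 2*I*√30) = 340101320 + 25324*I*√30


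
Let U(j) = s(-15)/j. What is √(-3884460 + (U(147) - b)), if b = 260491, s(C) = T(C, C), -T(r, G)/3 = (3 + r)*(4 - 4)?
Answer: I*√4144951 ≈ 2035.9*I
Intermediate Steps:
T(r, G) = 0 (T(r, G) = -3*(3 + r)*(4 - 4) = -3*(3 + r)*0 = -3*0 = 0)
s(C) = 0
U(j) = 0 (U(j) = 0/j = 0)
√(-3884460 + (U(147) - b)) = √(-3884460 + (0 - 1*260491)) = √(-3884460 + (0 - 260491)) = √(-3884460 - 260491) = √(-4144951) = I*√4144951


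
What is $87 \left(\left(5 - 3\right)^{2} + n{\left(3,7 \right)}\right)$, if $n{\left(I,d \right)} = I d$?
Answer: $2175$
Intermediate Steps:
$87 \left(\left(5 - 3\right)^{2} + n{\left(3,7 \right)}\right) = 87 \left(\left(5 - 3\right)^{2} + 3 \cdot 7\right) = 87 \left(2^{2} + 21\right) = 87 \left(4 + 21\right) = 87 \cdot 25 = 2175$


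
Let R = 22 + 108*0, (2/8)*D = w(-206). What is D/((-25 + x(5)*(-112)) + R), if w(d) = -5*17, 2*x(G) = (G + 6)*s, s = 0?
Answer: 340/3 ≈ 113.33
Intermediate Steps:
x(G) = 0 (x(G) = ((G + 6)*0)/2 = ((6 + G)*0)/2 = (½)*0 = 0)
w(d) = -85
D = -340 (D = 4*(-85) = -340)
R = 22 (R = 22 + 0 = 22)
D/((-25 + x(5)*(-112)) + R) = -340/((-25 + 0*(-112)) + 22) = -340/((-25 + 0) + 22) = -340/(-25 + 22) = -340/(-3) = -340*(-⅓) = 340/3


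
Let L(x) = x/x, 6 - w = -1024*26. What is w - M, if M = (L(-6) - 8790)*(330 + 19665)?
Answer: 175762685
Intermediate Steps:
w = 26630 (w = 6 - (-1024)*26 = 6 - 1*(-26624) = 6 + 26624 = 26630)
L(x) = 1
M = -175736055 (M = (1 - 8790)*(330 + 19665) = -8789*19995 = -175736055)
w - M = 26630 - 1*(-175736055) = 26630 + 175736055 = 175762685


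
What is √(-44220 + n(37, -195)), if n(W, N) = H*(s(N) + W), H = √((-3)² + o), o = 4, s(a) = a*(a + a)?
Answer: √(-44220 + 76087*√13) ≈ 479.70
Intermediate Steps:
s(a) = 2*a² (s(a) = a*(2*a) = 2*a²)
H = √13 (H = √((-3)² + 4) = √(9 + 4) = √13 ≈ 3.6056)
n(W, N) = √13*(W + 2*N²) (n(W, N) = √13*(2*N² + W) = √13*(W + 2*N²))
√(-44220 + n(37, -195)) = √(-44220 + √13*(37 + 2*(-195)²)) = √(-44220 + √13*(37 + 2*38025)) = √(-44220 + √13*(37 + 76050)) = √(-44220 + √13*76087) = √(-44220 + 76087*√13)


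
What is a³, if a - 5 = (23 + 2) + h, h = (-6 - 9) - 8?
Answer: 343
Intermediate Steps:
h = -23 (h = -15 - 8 = -23)
a = 7 (a = 5 + ((23 + 2) - 23) = 5 + (25 - 23) = 5 + 2 = 7)
a³ = 7³ = 343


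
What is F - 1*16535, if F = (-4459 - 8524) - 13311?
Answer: -42829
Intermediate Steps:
F = -26294 (F = -12983 - 13311 = -26294)
F - 1*16535 = -26294 - 1*16535 = -26294 - 16535 = -42829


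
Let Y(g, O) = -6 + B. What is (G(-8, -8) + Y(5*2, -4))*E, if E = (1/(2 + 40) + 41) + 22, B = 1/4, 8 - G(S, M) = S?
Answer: 108527/168 ≈ 645.99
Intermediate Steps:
G(S, M) = 8 - S
B = 1/4 ≈ 0.25000
E = 2647/42 (E = (1/42 + 41) + 22 = 1723/42 + 22 = 2647/42 ≈ 63.024)
Y(g, O) = -23/4 (Y(g, O) = -6 + 1/4 = -23/4)
(G(-8, -8) + Y(5*2, -4))*E = ((8 - 1*(-8)) - 23/4)*(2647/42) = ((8 + 8) - 23/4)*(2647/42) = (16 - 23/4)*(2647/42) = (41/4)*(2647/42) = 108527/168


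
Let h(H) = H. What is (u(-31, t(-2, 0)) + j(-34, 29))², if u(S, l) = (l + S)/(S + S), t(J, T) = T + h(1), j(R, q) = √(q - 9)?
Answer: 19445/961 + 60*√5/31 ≈ 24.562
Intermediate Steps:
j(R, q) = √(-9 + q)
t(J, T) = 1 + T (t(J, T) = T + 1 = 1 + T)
u(S, l) = (S + l)/(2*S) (u(S, l) = (S + l)/((2*S)) = (S + l)*(1/(2*S)) = (S + l)/(2*S))
(u(-31, t(-2, 0)) + j(-34, 29))² = ((½)*(-31 + (1 + 0))/(-31) + √(-9 + 29))² = ((½)*(-1/31)*(-31 + 1) + √20)² = ((½)*(-1/31)*(-30) + 2*√5)² = (15/31 + 2*√5)²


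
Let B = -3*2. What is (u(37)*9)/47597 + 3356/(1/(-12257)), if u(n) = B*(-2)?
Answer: -1957878415616/47597 ≈ -4.1134e+7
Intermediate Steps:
B = -6
u(n) = 12 (u(n) = -6*(-2) = 12)
(u(37)*9)/47597 + 3356/(1/(-12257)) = (12*9)/47597 + 3356/(1/(-12257)) = 108*(1/47597) + 3356/(-1/12257) = 108/47597 + 3356*(-12257) = 108/47597 - 41134492 = -1957878415616/47597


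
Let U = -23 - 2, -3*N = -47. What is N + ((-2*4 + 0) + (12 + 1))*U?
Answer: -328/3 ≈ -109.33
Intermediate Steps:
N = 47/3 (N = -1/3*(-47) = 47/3 ≈ 15.667)
U = -25
N + ((-2*4 + 0) + (12 + 1))*U = 47/3 + ((-2*4 + 0) + (12 + 1))*(-25) = 47/3 + ((-8 + 0) + 13)*(-25) = 47/3 + (-8 + 13)*(-25) = 47/3 + 5*(-25) = 47/3 - 125 = -328/3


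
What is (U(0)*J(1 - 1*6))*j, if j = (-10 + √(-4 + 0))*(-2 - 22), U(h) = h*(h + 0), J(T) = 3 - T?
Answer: 0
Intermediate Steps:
U(h) = h² (U(h) = h*h = h²)
j = 240 - 48*I (j = (-10 + √(-4))*(-24) = (-10 + 2*I)*(-24) = 240 - 48*I ≈ 240.0 - 48.0*I)
(U(0)*J(1 - 1*6))*j = (0²*(3 - (1 - 1*6)))*(240 - 48*I) = (0*(3 - (1 - 6)))*(240 - 48*I) = (0*(3 - 1*(-5)))*(240 - 48*I) = (0*(3 + 5))*(240 - 48*I) = (0*8)*(240 - 48*I) = 0*(240 - 48*I) = 0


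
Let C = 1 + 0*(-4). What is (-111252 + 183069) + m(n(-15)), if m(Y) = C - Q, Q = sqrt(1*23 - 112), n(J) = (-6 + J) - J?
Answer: 71818 - I*sqrt(89) ≈ 71818.0 - 9.434*I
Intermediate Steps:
n(J) = -6
Q = I*sqrt(89) (Q = sqrt(23 - 112) = sqrt(-89) = I*sqrt(89) ≈ 9.434*I)
C = 1 (C = 1 + 0 = 1)
m(Y) = 1 - I*sqrt(89)
(-111252 + 183069) + m(n(-15)) = (-111252 + 183069) + (1 - I*sqrt(89)) = 71817 + (1 - I*sqrt(89)) = 71818 - I*sqrt(89)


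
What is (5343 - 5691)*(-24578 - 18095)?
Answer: 14850204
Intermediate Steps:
(5343 - 5691)*(-24578 - 18095) = -348*(-42673) = 14850204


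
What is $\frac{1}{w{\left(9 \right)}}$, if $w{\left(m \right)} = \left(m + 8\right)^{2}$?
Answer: $\frac{1}{289} \approx 0.0034602$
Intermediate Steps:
$w{\left(m \right)} = \left(8 + m\right)^{2}$
$\frac{1}{w{\left(9 \right)}} = \frac{1}{\left(8 + 9\right)^{2}} = \frac{1}{17^{2}} = \frac{1}{289}$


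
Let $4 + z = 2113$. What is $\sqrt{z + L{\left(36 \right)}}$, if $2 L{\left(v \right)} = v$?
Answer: $\sqrt{2127} \approx 46.119$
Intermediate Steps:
$z = 2109$ ($z = -4 + 2113 = 2109$)
$L{\left(v \right)} = \frac{v}{2}$
$\sqrt{z + L{\left(36 \right)}} = \sqrt{2109 + \frac{1}{2} \cdot 36} = \sqrt{2109 + 18} = \sqrt{2127}$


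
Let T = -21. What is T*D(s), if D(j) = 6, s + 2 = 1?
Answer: -126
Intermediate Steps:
s = -1 (s = -2 + 1 = -1)
T*D(s) = -21*6 = -126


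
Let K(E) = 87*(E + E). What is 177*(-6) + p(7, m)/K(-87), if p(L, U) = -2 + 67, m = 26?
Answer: -16076621/15138 ≈ -1062.0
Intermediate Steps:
K(E) = 174*E (K(E) = 87*(2*E) = 174*E)
p(L, U) = 65
177*(-6) + p(7, m)/K(-87) = 177*(-6) + 65/((174*(-87))) = -1062 + 65/(-15138) = -1062 + 65*(-1/15138) = -1062 - 65/15138 = -16076621/15138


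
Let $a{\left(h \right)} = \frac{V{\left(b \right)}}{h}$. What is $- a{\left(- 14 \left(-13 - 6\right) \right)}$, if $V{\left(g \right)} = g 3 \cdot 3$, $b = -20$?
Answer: $\frac{90}{133} \approx 0.67669$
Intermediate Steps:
$V{\left(g \right)} = 9 g$ ($V{\left(g \right)} = 3 g 3 = 9 g$)
$a{\left(h \right)} = - \frac{180}{h}$ ($a{\left(h \right)} = \frac{9 \left(-20\right)}{h} = - \frac{180}{h}$)
$- a{\left(- 14 \left(-13 - 6\right) \right)} = - \frac{-180}{\left(-14\right) \left(-13 - 6\right)} = - \frac{-180}{\left(-14\right) \left(-19\right)} = - \frac{-180}{266} = \left(-1\right) \left(- \frac{90}{133}\right) = \frac{90}{133}$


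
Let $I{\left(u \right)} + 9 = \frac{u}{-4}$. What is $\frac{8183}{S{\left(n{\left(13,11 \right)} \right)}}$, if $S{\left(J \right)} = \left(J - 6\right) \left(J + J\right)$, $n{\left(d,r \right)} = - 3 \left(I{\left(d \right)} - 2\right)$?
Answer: $\frac{1336}{513} \approx 2.6043$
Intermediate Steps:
$I{\left(u \right)} = -9 - \frac{u}{4}$ ($I{\left(u \right)} = -9 + \frac{u}{-4} = -9 + u \left(- \frac{1}{4}\right) = -9 - \frac{u}{4}$)
$n{\left(d,r \right)} = 33 + \frac{3 d}{4}$ ($n{\left(d,r \right)} = - 3 \left(\left(-9 - \frac{d}{4}\right) - 2\right) = - 3 \left(-11 - \frac{d}{4}\right) = 33 + \frac{3 d}{4}$)
$S{\left(J \right)} = 2 J \left(-6 + J\right)$ ($S{\left(J \right)} = \left(-6 + J\right) 2 J = 2 J \left(-6 + J\right)$)
$\frac{8183}{S{\left(n{\left(13,11 \right)} \right)}} = \frac{8183}{2 \left(33 + \frac{3}{4} \cdot 13\right) \left(-6 + \left(33 + \frac{3}{4} \cdot 13\right)\right)} = \frac{8183}{2 \left(33 + \frac{39}{4}\right) \left(-6 + \left(33 + \frac{39}{4}\right)\right)} = \frac{8183}{2 \cdot \frac{171}{4} \left(-6 + \frac{171}{4}\right)} = \frac{8183}{2 \cdot \frac{171}{4} \cdot \frac{147}{4}} = \frac{8183}{\frac{25137}{8}} = 8183 \cdot \frac{8}{25137} = \frac{1336}{513}$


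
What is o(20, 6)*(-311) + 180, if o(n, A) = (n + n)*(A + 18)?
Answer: -298380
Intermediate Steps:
o(n, A) = 2*n*(18 + A) (o(n, A) = (2*n)*(18 + A) = 2*n*(18 + A))
o(20, 6)*(-311) + 180 = (2*20*(18 + 6))*(-311) + 180 = (2*20*24)*(-311) + 180 = 960*(-311) + 180 = -298560 + 180 = -298380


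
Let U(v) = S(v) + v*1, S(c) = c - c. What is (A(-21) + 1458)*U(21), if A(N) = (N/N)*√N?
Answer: 30618 + 21*I*√21 ≈ 30618.0 + 96.234*I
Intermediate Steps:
A(N) = √N (A(N) = 1*√N = √N)
S(c) = 0
U(v) = v (U(v) = 0 + v*1 = 0 + v = v)
(A(-21) + 1458)*U(21) = (√(-21) + 1458)*21 = (I*√21 + 1458)*21 = (1458 + I*√21)*21 = 30618 + 21*I*√21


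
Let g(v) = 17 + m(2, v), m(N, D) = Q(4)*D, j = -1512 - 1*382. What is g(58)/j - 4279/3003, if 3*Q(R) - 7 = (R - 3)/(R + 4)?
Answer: -3116051/2068248 ≈ -1.5066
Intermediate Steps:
Q(R) = 7/3 + (-3 + R)/(3*(4 + R)) (Q(R) = 7/3 + ((R - 3)/(R + 4))/3 = 7/3 + ((-3 + R)/(4 + R))/3 = 7/3 + (-3 + R)/(3*(4 + R)))
j = -1894 (j = -1512 - 382 = -1894)
m(N, D) = 19*D/8 (m(N, D) = ((25 + 8*4)/(3*(4 + 4)))*D = ((⅓)*(25 + 32)/8)*D = ((⅓)*(⅛)*57)*D = 19*D/8)
g(v) = 17 + 19*v/8
g(58)/j - 4279/3003 = (17 + (19/8)*58)/(-1894) - 4279/3003 = (17 + 551/4)*(-1/1894) - 4279*1/3003 = (619/4)*(-1/1894) - 389/273 = -619/7576 - 389/273 = -3116051/2068248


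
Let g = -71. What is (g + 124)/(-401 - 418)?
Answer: -53/819 ≈ -0.064713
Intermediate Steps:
(g + 124)/(-401 - 418) = (-71 + 124)/(-401 - 418) = 53/(-819) = 53*(-1/819) = -53/819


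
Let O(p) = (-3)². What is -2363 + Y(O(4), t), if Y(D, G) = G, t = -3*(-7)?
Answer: -2342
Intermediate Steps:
O(p) = 9
t = 21
-2363 + Y(O(4), t) = -2363 + 21 = -2342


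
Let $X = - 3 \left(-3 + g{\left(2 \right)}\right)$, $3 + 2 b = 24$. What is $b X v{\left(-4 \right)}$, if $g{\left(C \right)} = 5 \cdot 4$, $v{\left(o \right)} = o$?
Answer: $2142$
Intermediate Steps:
$b = \frac{21}{2}$ ($b = - \frac{3}{2} + \frac{1}{2} \cdot 24 = - \frac{3}{2} + 12 = \frac{21}{2} \approx 10.5$)
$g{\left(C \right)} = 20$
$X = -51$ ($X = - 3 \left(-3 + 20\right) = \left(-3\right) 17 = -51$)
$b X v{\left(-4 \right)} = \frac{21}{2} \left(-51\right) \left(-4\right) = \left(- \frac{1071}{2}\right) \left(-4\right) = 2142$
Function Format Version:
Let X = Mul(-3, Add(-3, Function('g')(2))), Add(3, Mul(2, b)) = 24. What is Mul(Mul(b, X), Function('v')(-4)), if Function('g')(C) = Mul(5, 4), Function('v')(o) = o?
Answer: 2142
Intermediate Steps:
b = Rational(21, 2) (b = Add(Rational(-3, 2), Mul(Rational(1, 2), 24)) = Add(Rational(-3, 2), 12) = Rational(21, 2) ≈ 10.500)
Function('g')(C) = 20
X = -51 (X = Mul(-3, Add(-3, 20)) = Mul(-3, 17) = -51)
Mul(Mul(b, X), Function('v')(-4)) = Mul(Mul(Rational(21, 2), -51), -4) = Mul(Rational(-1071, 2), -4) = 2142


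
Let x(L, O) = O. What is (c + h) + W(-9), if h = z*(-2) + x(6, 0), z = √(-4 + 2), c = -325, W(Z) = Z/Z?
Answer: -324 - 2*I*√2 ≈ -324.0 - 2.8284*I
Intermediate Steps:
W(Z) = 1
z = I*√2 (z = √(-2) = I*√2 ≈ 1.4142*I)
h = -2*I*√2 (h = (I*√2)*(-2) + 0 = -2*I*√2 + 0 = -2*I*√2 ≈ -2.8284*I)
(c + h) + W(-9) = (-325 - 2*I*√2) + 1 = -324 - 2*I*√2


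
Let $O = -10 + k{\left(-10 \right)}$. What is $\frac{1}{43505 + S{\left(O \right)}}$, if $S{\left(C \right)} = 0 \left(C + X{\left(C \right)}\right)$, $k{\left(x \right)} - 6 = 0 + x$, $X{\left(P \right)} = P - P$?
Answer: $\frac{1}{43505} \approx 2.2986 \cdot 10^{-5}$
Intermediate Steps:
$X{\left(P \right)} = 0$
$k{\left(x \right)} = 6 + x$ ($k{\left(x \right)} = 6 + \left(0 + x\right) = 6 + x$)
$O = -14$ ($O = -10 + \left(6 - 10\right) = -10 - 4 = -14$)
$S{\left(C \right)} = 0$ ($S{\left(C \right)} = 0 \left(C + 0\right) = 0 C = 0$)
$\frac{1}{43505 + S{\left(O \right)}} = \frac{1}{43505 + 0} = \frac{1}{43505}$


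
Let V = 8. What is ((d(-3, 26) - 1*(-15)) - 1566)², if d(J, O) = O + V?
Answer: 2301289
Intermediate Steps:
d(J, O) = 8 + O (d(J, O) = O + 8 = 8 + O)
((d(-3, 26) - 1*(-15)) - 1566)² = (((8 + 26) - 1*(-15)) - 1566)² = ((34 + 15) - 1566)² = (49 - 1566)² = (-1517)² = 2301289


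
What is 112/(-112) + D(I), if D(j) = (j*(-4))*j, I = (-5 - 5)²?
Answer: -40001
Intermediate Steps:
I = 100 (I = (-10)² = 100)
D(j) = -4*j² (D(j) = (-4*j)*j = -4*j²)
112/(-112) + D(I) = 112/(-112) - 4*100² = 112*(-1/112) - 4*10000 = -1 - 40000 = -40001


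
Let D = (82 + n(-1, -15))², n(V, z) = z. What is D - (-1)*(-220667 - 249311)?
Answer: -465489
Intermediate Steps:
D = 4489 (D = (82 - 15)² = 67² = 4489)
D - (-1)*(-220667 - 249311) = 4489 - (-1)*(-220667 - 249311) = 4489 - (-1)*(-469978) = 4489 - 1*469978 = 4489 - 469978 = -465489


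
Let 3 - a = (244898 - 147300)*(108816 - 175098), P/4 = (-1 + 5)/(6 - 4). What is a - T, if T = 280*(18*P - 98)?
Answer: 6468977759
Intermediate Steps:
P = 8 (P = 4*((-1 + 5)/(6 - 4)) = 4*(4/2) = 4*(4*(½)) = 4*2 = 8)
T = 12880 (T = 280*(18*8 - 98) = 280*(144 - 98) = 280*46 = 12880)
a = 6468990639 (a = 3 - (244898 - 147300)*(108816 - 175098) = 3 - 97598*(-66282) = 3 - 1*(-6468990636) = 3 + 6468990636 = 6468990639)
a - T = 6468990639 - 1*12880 = 6468990639 - 12880 = 6468977759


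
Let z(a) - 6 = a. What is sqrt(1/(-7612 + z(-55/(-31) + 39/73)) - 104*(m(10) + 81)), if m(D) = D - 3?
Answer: I*sqrt(33454079908293214)/1911906 ≈ 95.666*I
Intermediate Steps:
m(D) = -3 + D
z(a) = 6 + a
sqrt(1/(-7612 + z(-55/(-31) + 39/73)) - 104*(m(10) + 81)) = sqrt(1/(-7612 + (6 + (-55/(-31) + 39/73))) - 104*((-3 + 10) + 81)) = sqrt(1/(-7612 + (6 + (-55*(-1/31) + 39*(1/73)))) - 104*(7 + 81)) = sqrt(1/(-7612 + (6 + (55/31 + 39/73))) - 104*88) = sqrt(1/(-7612 + (6 + 5224/2263)) - 9152) = sqrt(1/(-7612 + 18802/2263) - 9152) = sqrt(1/(-17207154/2263) - 9152) = sqrt(-2263/17207154 - 9152) = sqrt(-157479875671/17207154) = I*sqrt(33454079908293214)/1911906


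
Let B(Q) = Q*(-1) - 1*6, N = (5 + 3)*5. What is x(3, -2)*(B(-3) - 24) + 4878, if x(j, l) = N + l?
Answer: 3852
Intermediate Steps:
N = 40 (N = 8*5 = 40)
x(j, l) = 40 + l
B(Q) = -6 - Q (B(Q) = -Q - 6 = -6 - Q)
x(3, -2)*(B(-3) - 24) + 4878 = (40 - 2)*((-6 - 1*(-3)) - 24) + 4878 = 38*((-6 + 3) - 24) + 4878 = 38*(-3 - 24) + 4878 = 38*(-27) + 4878 = -1026 + 4878 = 3852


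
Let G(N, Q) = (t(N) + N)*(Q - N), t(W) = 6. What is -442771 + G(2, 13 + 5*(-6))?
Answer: -442923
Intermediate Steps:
G(N, Q) = (6 + N)*(Q - N)
-442771 + G(2, 13 + 5*(-6)) = -442771 + (-1*2² - 6*2 + 6*(13 + 5*(-6)) + 2*(13 + 5*(-6))) = -442771 + (-1*4 - 12 + 6*(13 - 30) + 2*(13 - 30)) = -442771 + (-4 - 12 + 6*(-17) + 2*(-17)) = -442771 + (-4 - 12 - 102 - 34) = -442771 - 152 = -442923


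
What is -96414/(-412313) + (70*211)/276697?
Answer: 32767327568/114085770161 ≈ 0.28722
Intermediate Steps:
-96414/(-412313) + (70*211)/276697 = -96414*(-1/412313) + 14770*(1/276697) = 96414/412313 + 14770/276697 = 32767327568/114085770161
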